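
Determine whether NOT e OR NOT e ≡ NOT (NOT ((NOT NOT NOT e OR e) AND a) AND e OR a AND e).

E1: NOT e OR NOT e
    = NOT e   [idempotence]
E2: NOT (NOT ((NOT NOT NOT e OR e) AND a) AND e OR a AND e)
    = NOT (NOT ((NOT e OR e) AND a) AND e OR a AND e)   [double negation]
    = NOT (NOT a AND e OR a AND e)   [complement / identity]
    = NOT e   [distribution]
Both reduce to NOT e, so they are equivalent.

Yes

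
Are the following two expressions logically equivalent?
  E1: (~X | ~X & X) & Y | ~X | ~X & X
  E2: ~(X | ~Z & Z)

Yes

E1: (~X | ~X & X) & Y | ~X | ~X & X
    = ~X | ~X & X   — absorption
    = ~X   — complement / identity
E2: ~(X | ~Z & Z)
    = ~X   — complement / identity
Both reduce to ~X, so they are equivalent.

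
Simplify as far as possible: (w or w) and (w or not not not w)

w

(w or w) and (w or not not not w)
= w or w and not not not w   (distribution)
= w or w and not w   (double negation)
= w   (complement / identity)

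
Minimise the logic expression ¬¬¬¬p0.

¬¬¬¬p0
= ¬¬p0   (double negation)
= p0   (double negation)

p0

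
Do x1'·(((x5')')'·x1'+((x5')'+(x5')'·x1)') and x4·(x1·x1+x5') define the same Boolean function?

E1: x1'·(((x5')')'·x1'+((x5')'+(x5')'·x1)')
    = x1'·(((x5')')'·x1'+((x5')')')   [absorption]
    = x1'·((x5')')'   [absorption]
    = x1'·x5'   [double negation]
E2: x4·(x1·x1+x5')
    = x4·(x1+x5')   [idempotence]
These differ: at x1=0, x4=0, x5=0, E1 = 1 but E2 = 0.

No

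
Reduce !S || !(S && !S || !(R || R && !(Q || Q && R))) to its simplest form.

!S || !(S && !S || !(R || R && !(Q || Q && R)))
= !S || !(S && !S || !(R || R && !Q))   — absorption
= !S || !(S && !S || !R)   — absorption
= !S || !!R   — complement / identity
= !S || R   — double negation

!S || R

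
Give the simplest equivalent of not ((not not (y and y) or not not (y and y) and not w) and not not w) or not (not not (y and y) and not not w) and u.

not y or not w

not ((not not (y and y) or not not (y and y) and not w) and not not w) or not (not not (y and y) and not not w) and u
= not (not not (y and y) and not not w) or not (not not (y and y) and not not w) and u   — absorption
= not (not not (y and y) and not not w)   — absorption
= not (not not y and not not w)   — idempotence
= not y or not w   — De Morgan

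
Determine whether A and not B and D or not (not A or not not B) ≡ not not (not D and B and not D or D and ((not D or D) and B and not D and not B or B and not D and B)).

E1: A and not B and D or not (not A or not not B)
    = A and not B and D or A and not B   [De Morgan]
    = A and not B   [absorption]
E2: not not (not D and B and not D or D and ((not D or D) and B and not D and not B or B and not D and B))
    = not not (not D and B and not D or D and (B and not D and not B or B and not D and B))   [complement / identity]
    = not not (not D and B and not D or D and B and not D)   [distribution]
    = not not (B and not D)   [distribution]
    = B and not D   [double negation]
These differ: at A=1, B=0, D=0, E1 = 1 but E2 = 0.

No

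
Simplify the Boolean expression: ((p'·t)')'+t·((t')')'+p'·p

((p'·t)')'+t·((t')')'+p'·p
= ((p'·t)')'+t·t'+p'·p   (double negation)
= ((p'·t)')'+p'·p   (complement / identity)
= ((p'·t)')'   (complement / identity)
= p'·t   (double negation)

p'·t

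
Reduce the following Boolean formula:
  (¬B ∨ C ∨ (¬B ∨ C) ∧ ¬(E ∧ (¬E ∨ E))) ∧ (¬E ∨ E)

¬B ∨ C

(¬B ∨ C ∨ (¬B ∨ C) ∧ ¬(E ∧ (¬E ∨ E))) ∧ (¬E ∨ E)
= (¬B ∨ C ∨ (¬B ∨ C) ∧ ¬E) ∧ (¬E ∨ E)
= (¬B ∨ C) ∧ (¬E ∨ E)
= ¬B ∨ C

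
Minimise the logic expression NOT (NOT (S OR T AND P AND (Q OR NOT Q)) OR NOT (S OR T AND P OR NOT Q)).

S OR T AND P

NOT (NOT (S OR T AND P AND (Q OR NOT Q)) OR NOT (S OR T AND P OR NOT Q))
= (S OR T AND P AND (Q OR NOT Q)) AND (S OR T AND P OR NOT Q)   (De Morgan)
= (S OR T AND P) AND (S OR T AND P OR NOT Q)   (complement / identity)
= S OR T AND P   (absorption)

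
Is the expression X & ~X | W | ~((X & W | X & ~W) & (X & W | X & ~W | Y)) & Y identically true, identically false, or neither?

X & ~X | W | ~((X & W | X & ~W) & (X & W | X & ~W | Y)) & Y
= X & ~X | W | ~(X & W | X & ~W) & Y   — absorption
= X & ~X | W | ~X & Y   — distribution
= W | ~X & Y   — complement / identity
This depends on W, X, Y, so it is not a constant.

neither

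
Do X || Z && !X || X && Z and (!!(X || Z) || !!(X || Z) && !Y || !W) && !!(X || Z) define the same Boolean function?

E1: X || Z && !X || X && Z
    = X || Z
E2: (!!(X || Z) || !!(X || Z) && !Y || !W) && !!(X || Z)
    = (!!(X || Z) || !W) && !!(X || Z)
    = !!(X || Z)
    = X || Z
Both reduce to X || Z, so they are equivalent.

Yes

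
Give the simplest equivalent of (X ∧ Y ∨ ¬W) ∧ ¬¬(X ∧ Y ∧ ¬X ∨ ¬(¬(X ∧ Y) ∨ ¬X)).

(X ∧ Y ∨ ¬W) ∧ ¬¬(X ∧ Y ∧ ¬X ∨ ¬(¬(X ∧ Y) ∨ ¬X))
= (X ∧ Y ∨ ¬W) ∧ ¬¬(X ∧ Y ∧ ¬X ∨ X ∧ Y ∧ X)
= (X ∧ Y ∨ ¬W) ∧ (X ∧ Y ∧ ¬X ∨ X ∧ Y ∧ X)
= (X ∧ Y ∨ ¬W) ∧ X ∧ Y
= X ∧ Y

X ∧ Y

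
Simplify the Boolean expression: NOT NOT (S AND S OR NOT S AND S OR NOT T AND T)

NOT NOT (S AND S OR NOT S AND S OR NOT T AND T)
= NOT NOT ((S OR NOT S) AND S OR NOT T AND T)   (distribution)
= NOT NOT (S OR NOT T AND T)   (complement / identity)
= S OR NOT T AND T   (double negation)
= S   (complement / identity)

S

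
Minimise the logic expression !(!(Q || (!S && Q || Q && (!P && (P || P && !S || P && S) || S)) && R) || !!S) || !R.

!(!(Q || (!S && Q || Q && (!P && (P || P && !S || P && S) || S)) && R) || !!S) || !R
= !(!(Q || (!S && Q || Q && (!P && (P || P && S) || S)) && R) || !!S) || !R   [absorption]
= !(!(Q || (!S && Q || Q && (!P && P || S)) && R) || !!S) || !R   [absorption]
= !(!(Q || (!S && Q || Q && S) && R) || !!S) || !R   [complement / identity]
= !(!(Q || Q && R) || !!S) || !R   [distribution]
= !(!Q || !!S) || !R   [absorption]
= Q && !S || !R   [De Morgan]

Q && !S || !R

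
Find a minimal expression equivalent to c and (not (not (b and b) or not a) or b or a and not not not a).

c and b

c and (not (not (b and b) or not a) or b or a and not not not a)
= c and (b and b and a or b or a and not not not a)   [De Morgan]
= c and (b and a or b or a and not not not a)   [idempotence]
= c and (b and a or b or a and not a)   [double negation]
= c and (b and a or b)   [complement / identity]
= c and b   [absorption]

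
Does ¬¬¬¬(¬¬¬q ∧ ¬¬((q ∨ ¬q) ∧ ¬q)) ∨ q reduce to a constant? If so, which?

yes, True

¬¬¬¬(¬¬¬q ∧ ¬¬((q ∨ ¬q) ∧ ¬q)) ∨ q
= ¬¬¬¬(¬¬¬q ∧ ¬¬¬q) ∨ q
= ¬¬¬(¬¬q ∨ ¬¬q) ∨ q
= ¬¬¬¬¬q ∨ q
= ¬¬¬q ∨ q
= ¬q ∨ q
= True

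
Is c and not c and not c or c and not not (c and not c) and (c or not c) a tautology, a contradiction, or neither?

contradiction

c and not c and not c or c and not not (c and not c) and (c or not c)
= c and not c and not c or c and not not (c and not c)   [complement / identity]
= c and not c and not c or c and c and not c   [double negation]
= c and not c   [distribution]
= False   [complement]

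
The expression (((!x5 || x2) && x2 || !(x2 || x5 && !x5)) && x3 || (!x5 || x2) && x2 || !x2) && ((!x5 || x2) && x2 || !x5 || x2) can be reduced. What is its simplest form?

(((!x5 || x2) && x2 || !(x2 || x5 && !x5)) && x3 || (!x5 || x2) && x2 || !x2) && ((!x5 || x2) && x2 || !x5 || x2)
= (((!x5 || x2) && x2 || !x2) && x3 || (!x5 || x2) && x2 || !x2) && ((!x5 || x2) && x2 || !x5 || x2)
= ((!x5 || x2) && x2 || !x2) && ((!x5 || x2) && x2 || !x5 || x2)
= !x2 && (!x5 || x2) || (!x5 || x2) && x2
= !x5 || x2

!x5 || x2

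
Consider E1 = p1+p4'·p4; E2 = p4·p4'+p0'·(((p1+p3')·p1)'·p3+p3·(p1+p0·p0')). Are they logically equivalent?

No

E1: p1+p4'·p4
    = p1   (complement / identity)
E2: p4·p4'+p0'·(((p1+p3')·p1)'·p3+p3·(p1+p0·p0'))
    = p0'·(((p1+p3')·p1)'·p3+p3·(p1+p0·p0'))   (complement / identity)
    = p0'·(p1'·p3+p3·(p1+p0·p0'))   (absorption)
    = p0'·(p1'·p3+p3·p1)   (complement / identity)
    = p0'·p3   (distribution)
These differ: at p0=1, p1=1, p3=1, p4=0, E1 = 1 but E2 = 0.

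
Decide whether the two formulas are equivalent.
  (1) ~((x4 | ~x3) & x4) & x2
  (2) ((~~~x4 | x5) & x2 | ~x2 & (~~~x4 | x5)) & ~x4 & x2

Yes

E1: ~((x4 | ~x3) & x4) & x2
    = ~x4 & x2
E2: ((~~~x4 | x5) & x2 | ~x2 & (~~~x4 | x5)) & ~x4 & x2
    = (~~~x4 | x5) & ~x4 & x2
    = (~x4 | x5) & ~x4 & x2
    = ~x4 & x2
Both reduce to ~x4 & x2, so they are equivalent.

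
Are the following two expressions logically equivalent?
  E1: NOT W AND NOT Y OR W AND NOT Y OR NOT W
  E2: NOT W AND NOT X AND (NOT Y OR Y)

No

E1: NOT W AND NOT Y OR W AND NOT Y OR NOT W
    = NOT Y OR NOT W   (distribution)
E2: NOT W AND NOT X AND (NOT Y OR Y)
    = NOT W AND NOT X   (complement / identity)
These differ: at W=0, X=1, Y=0, E1 = 1 but E2 = 0.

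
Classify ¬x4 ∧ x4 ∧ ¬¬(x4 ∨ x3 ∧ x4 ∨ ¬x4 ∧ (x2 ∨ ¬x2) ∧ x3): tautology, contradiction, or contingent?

¬x4 ∧ x4 ∧ ¬¬(x4 ∨ x3 ∧ x4 ∨ ¬x4 ∧ (x2 ∨ ¬x2) ∧ x3)
= ¬x4 ∧ x4 ∧ ¬¬(x4 ∨ x3 ∧ x4 ∨ ¬x4 ∧ x3)   (complement / identity)
= ¬x4 ∧ x4 ∧ ¬¬(x4 ∨ x3)   (distribution)
= ¬x4 ∧ x4 ∧ (x4 ∨ x3)   (double negation)
= ¬x4 ∧ x4   (absorption)
= False   (complement)

contradiction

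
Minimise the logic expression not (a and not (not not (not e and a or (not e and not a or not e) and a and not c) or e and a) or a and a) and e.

not a and e

not (a and not (not not (not e and a or (not e and not a or not e) and a and not c) or e and a) or a and a) and e
= not (a and not (not e and a or (not e and not a or not e) and a and not c or e and a) or a and a) and e   [double negation]
= not (a and not (not e and a or not e and a and not c or e and a) or a and a) and e   [absorption]
= not (a and not (not e and a or e and a) or a and a) and e   [absorption]
= not (a and not a or a and a) and e   [distribution]
= not a and e   [distribution]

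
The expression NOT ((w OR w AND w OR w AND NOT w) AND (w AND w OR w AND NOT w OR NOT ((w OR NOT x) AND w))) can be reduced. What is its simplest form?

NOT w

NOT ((w OR w AND w OR w AND NOT w) AND (w AND w OR w AND NOT w OR NOT ((w OR NOT x) AND w)))
= NOT ((w OR w AND w OR w AND NOT w) AND (w AND w OR w AND NOT w OR NOT w))   — absorption
= NOT (w AND NOT w OR w AND w OR w AND NOT w)   — distribution
= NOT (w AND w OR w AND NOT w)   — complement / identity
= NOT w   — distribution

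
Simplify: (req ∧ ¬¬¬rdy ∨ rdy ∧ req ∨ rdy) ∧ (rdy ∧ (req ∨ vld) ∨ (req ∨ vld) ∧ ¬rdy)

req ∨ rdy ∧ vld

(req ∧ ¬¬¬rdy ∨ rdy ∧ req ∨ rdy) ∧ (rdy ∧ (req ∨ vld) ∨ (req ∨ vld) ∧ ¬rdy)
= (req ∧ ¬rdy ∨ rdy ∧ req ∨ rdy) ∧ (rdy ∧ (req ∨ vld) ∨ (req ∨ vld) ∧ ¬rdy)   — double negation
= (req ∧ ¬rdy ∨ rdy ∧ req ∨ rdy) ∧ (req ∨ vld)   — distribution
= (req ∨ rdy) ∧ (req ∨ vld)   — distribution
= req ∨ rdy ∧ vld   — distribution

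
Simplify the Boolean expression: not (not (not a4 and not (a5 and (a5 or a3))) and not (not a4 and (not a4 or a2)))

not (not (not a4 and not (a5 and (a5 or a3))) and not (not a4 and (not a4 or a2)))
= not (not (not a4 and not a5) and not (not a4 and (not a4 or a2)))
= not a4 and not a5 or not a4 and (not a4 or a2)
= not a4 and not a5 or not a4
= not a4

not a4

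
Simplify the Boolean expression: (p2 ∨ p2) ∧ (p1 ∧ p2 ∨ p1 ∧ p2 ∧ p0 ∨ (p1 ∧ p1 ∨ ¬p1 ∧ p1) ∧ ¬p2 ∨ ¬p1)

(p2 ∨ p2) ∧ (p1 ∧ p2 ∨ p1 ∧ p2 ∧ p0 ∨ (p1 ∧ p1 ∨ ¬p1 ∧ p1) ∧ ¬p2 ∨ ¬p1)
= p2 ∧ (p1 ∧ p2 ∨ p1 ∧ p2 ∧ p0 ∨ (p1 ∧ p1 ∨ ¬p1 ∧ p1) ∧ ¬p2 ∨ ¬p1)
= p2 ∧ (p1 ∧ p2 ∨ (p1 ∧ p1 ∨ ¬p1 ∧ p1) ∧ ¬p2 ∨ ¬p1)
= p2 ∧ (p1 ∧ p2 ∨ p1 ∧ ¬p2 ∨ ¬p1)
= p2 ∧ (p1 ∨ ¬p1)
= p2

p2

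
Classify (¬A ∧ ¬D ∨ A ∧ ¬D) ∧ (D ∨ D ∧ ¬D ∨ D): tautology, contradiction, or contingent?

(¬A ∧ ¬D ∨ A ∧ ¬D) ∧ (D ∨ D ∧ ¬D ∨ D)
= (¬A ∧ ¬D ∨ A ∧ ¬D) ∧ (D ∨ D)   — complement / identity
= (¬A ∧ ¬D ∨ A ∧ ¬D) ∧ D   — idempotence
= ¬D ∧ D   — distribution
= False   — complement

contradiction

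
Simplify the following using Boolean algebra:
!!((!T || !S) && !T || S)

!T || S

!!((!T || !S) && !T || S)
= !!(!T || S)
= !T || S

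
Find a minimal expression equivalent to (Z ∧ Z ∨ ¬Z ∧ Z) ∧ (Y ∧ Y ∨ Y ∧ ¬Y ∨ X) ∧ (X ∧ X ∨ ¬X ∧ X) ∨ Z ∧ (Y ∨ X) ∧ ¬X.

(Z ∧ Z ∨ ¬Z ∧ Z) ∧ (Y ∧ Y ∨ Y ∧ ¬Y ∨ X) ∧ (X ∧ X ∨ ¬X ∧ X) ∨ Z ∧ (Y ∨ X) ∧ ¬X
= (Z ∧ Z ∨ ¬Z ∧ Z) ∧ (Y ∧ Y ∨ Y ∧ ¬Y ∨ X) ∧ X ∨ Z ∧ (Y ∨ X) ∧ ¬X   — distribution
= (Z ∧ Z ∨ ¬Z ∧ Z) ∧ (Y ∨ X) ∧ X ∨ Z ∧ (Y ∨ X) ∧ ¬X   — distribution
= Z ∧ (Y ∨ X) ∧ X ∨ Z ∧ (Y ∨ X) ∧ ¬X   — distribution
= Z ∧ (Y ∨ X)   — distribution

Z ∧ (Y ∨ X)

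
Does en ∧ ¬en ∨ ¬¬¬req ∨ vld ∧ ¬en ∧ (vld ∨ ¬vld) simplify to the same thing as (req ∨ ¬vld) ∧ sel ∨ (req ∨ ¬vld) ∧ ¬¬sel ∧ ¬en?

E1: en ∧ ¬en ∨ ¬¬¬req ∨ vld ∧ ¬en ∧ (vld ∨ ¬vld)
    = ¬¬¬req ∨ vld ∧ ¬en ∧ (vld ∨ ¬vld)   — complement / identity
    = ¬¬¬req ∨ vld ∧ ¬en   — complement / identity
    = ¬req ∨ vld ∧ ¬en   — double negation
E2: (req ∨ ¬vld) ∧ sel ∨ (req ∨ ¬vld) ∧ ¬¬sel ∧ ¬en
    = (req ∨ ¬vld) ∧ sel ∨ (req ∨ ¬vld) ∧ sel ∧ ¬en   — double negation
    = (req ∨ ¬vld) ∧ sel   — absorption
These differ: at en=1, req=0, sel=1, vld=1, E1 = 1 but E2 = 0.

No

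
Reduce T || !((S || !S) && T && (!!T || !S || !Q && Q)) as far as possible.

T || !((S || !S) && T && (!!T || !S || !Q && Q))
= T || !((S || !S) && T && (T || !S || !Q && Q))   (double negation)
= T || !((S || !S) && T && (T || !S))   (complement / identity)
= T || !(T && (T || !S))   (complement / identity)
= T || !T   (absorption)
= true   (complement)

true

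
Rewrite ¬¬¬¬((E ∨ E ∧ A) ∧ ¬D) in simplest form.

E ∧ ¬D

¬¬¬¬((E ∨ E ∧ A) ∧ ¬D)
= ¬¬((E ∨ E ∧ A) ∧ ¬D)   — double negation
= (E ∨ E ∧ A) ∧ ¬D   — double negation
= E ∧ ¬D   — absorption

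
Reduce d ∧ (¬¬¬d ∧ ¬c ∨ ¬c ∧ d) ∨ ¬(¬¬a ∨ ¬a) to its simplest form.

d ∧ ¬c

d ∧ (¬¬¬d ∧ ¬c ∨ ¬c ∧ d) ∨ ¬(¬¬a ∨ ¬a)
= d ∧ ¬c ∧ (¬¬¬d ∨ d) ∨ ¬(¬¬a ∨ ¬a)   (distribution)
= d ∧ ¬c ∧ (¬d ∨ d) ∨ ¬(¬¬a ∨ ¬a)   (double negation)
= d ∧ ¬c ∨ ¬(¬¬a ∨ ¬a)   (complement / identity)
= d ∧ ¬c ∨ ¬a ∧ a   (De Morgan)
= d ∧ ¬c   (complement / identity)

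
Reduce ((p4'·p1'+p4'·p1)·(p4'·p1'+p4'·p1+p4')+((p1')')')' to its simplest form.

p4·p1

((p4'·p1'+p4'·p1)·(p4'·p1'+p4'·p1+p4')+((p1')')')'
= (p4'·p1'+p4'·p1+((p1')')')'   (absorption)
= (p4'+((p1')')')'   (distribution)
= p4·(p1')'   (De Morgan)
= p4·p1   (double negation)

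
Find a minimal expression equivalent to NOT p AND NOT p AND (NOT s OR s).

NOT p AND NOT p AND (NOT s OR s)
= NOT p AND (NOT s OR s)   — idempotence
= NOT p   — complement / identity

NOT p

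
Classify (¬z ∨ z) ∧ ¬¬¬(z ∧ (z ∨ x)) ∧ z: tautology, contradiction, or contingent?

contradiction

(¬z ∨ z) ∧ ¬¬¬(z ∧ (z ∨ x)) ∧ z
= ¬¬¬(z ∧ (z ∨ x)) ∧ z
= ¬(z ∧ (z ∨ x)) ∧ z
= ¬z ∧ z
= False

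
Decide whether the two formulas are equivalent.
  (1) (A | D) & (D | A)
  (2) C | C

No

E1: (A | D) & (D | A)
    = A & A | D
    = A | D
E2: C | C
    = C
These differ: at A=1, C=0, D=0, E1 = 1 but E2 = 0.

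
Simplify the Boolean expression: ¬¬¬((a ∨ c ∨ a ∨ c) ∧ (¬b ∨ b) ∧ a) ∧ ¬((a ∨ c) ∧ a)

¬¬¬((a ∨ c ∨ a ∨ c) ∧ (¬b ∨ b) ∧ a) ∧ ¬((a ∨ c) ∧ a)
= ¬¬¬((a ∨ c ∨ a ∨ c) ∧ a) ∧ ¬((a ∨ c) ∧ a)   [complement / identity]
= ¬¬¬((a ∨ c) ∧ a) ∧ ¬((a ∨ c) ∧ a)   [idempotence]
= ¬((a ∨ c) ∧ a) ∧ ¬((a ∨ c) ∧ a)   [double negation]
= ¬((a ∨ c) ∧ a)   [idempotence]
= ¬a   [absorption]

¬a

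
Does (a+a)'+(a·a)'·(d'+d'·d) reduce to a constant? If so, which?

(a+a)'+(a·a)'·(d'+d'·d)
= (a+a)'+(a·a)'·d'   — complement / identity
= a'+(a·a)'·d'   — idempotence
= a'+a'·d'   — idempotence
= a'   — absorption
This depends on a, so it is not a constant.

no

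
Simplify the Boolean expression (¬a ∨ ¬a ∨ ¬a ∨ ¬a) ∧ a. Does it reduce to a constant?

(¬a ∨ ¬a ∨ ¬a ∨ ¬a) ∧ a
= (¬a ∨ ¬a) ∧ a
= ¬a ∧ a
= False

False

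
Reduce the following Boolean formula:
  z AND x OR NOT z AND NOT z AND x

x

z AND x OR NOT z AND NOT z AND x
= z AND x OR NOT z AND x   [idempotence]
= x   [distribution]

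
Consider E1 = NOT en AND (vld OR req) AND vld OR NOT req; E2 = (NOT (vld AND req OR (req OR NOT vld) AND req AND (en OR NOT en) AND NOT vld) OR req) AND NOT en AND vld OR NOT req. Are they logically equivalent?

Yes

E1: NOT en AND (vld OR req) AND vld OR NOT req
    = NOT en AND vld OR NOT req   (absorption)
E2: (NOT (vld AND req OR (req OR NOT vld) AND req AND (en OR NOT en) AND NOT vld) OR req) AND NOT en AND vld OR NOT req
    = (NOT (vld AND req OR req AND (en OR NOT en) AND NOT vld) OR req) AND NOT en AND vld OR NOT req   (absorption)
    = (NOT (vld AND req OR req AND NOT vld) OR req) AND NOT en AND vld OR NOT req   (complement / identity)
    = (NOT req OR req) AND NOT en AND vld OR NOT req   (distribution)
    = NOT en AND vld OR NOT req   (complement / identity)
Both reduce to NOT en AND vld OR NOT req, so they are equivalent.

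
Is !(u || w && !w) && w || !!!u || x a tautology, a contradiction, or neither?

!(u || w && !w) && w || !!!u || x
= !u && w || !!!u || x   — complement / identity
= !u && w || !u || x   — double negation
= !u || x   — absorption
This depends on u, x, so it is not a constant.

neither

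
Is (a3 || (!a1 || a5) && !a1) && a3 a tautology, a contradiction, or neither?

neither

(a3 || (!a1 || a5) && !a1) && a3
= (a3 || !a1) && a3   (absorption)
= a3   (absorption)
This depends on a3, so it is not a constant.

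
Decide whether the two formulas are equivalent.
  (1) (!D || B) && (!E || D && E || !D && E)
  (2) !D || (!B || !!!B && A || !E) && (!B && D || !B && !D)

E1: (!D || B) && (!E || D && E || !D && E)
    = (!D || B) && (!E || E)   (distribution)
    = !D || B   (complement / identity)
E2: !D || (!B || !!!B && A || !E) && (!B && D || !B && !D)
    = !D || (!B || !B && A || !E) && (!B && D || !B && !D)   (double negation)
    = !D || (!B || !B && A || !E) && !B   (distribution)
    = !D || (!B || !E) && !B   (absorption)
    = !D || !B   (absorption)
These differ: at A=0, B=1, D=1, E=0, E1 = 1 but E2 = 0.

No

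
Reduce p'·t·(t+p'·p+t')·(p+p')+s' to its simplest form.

p'·t+s'

p'·t·(t+p'·p+t')·(p+p')+s'
= p'·t·(t+t')·(p+p')+s'   [complement / identity]
= p'·t·(t+t')+s'   [complement / identity]
= p'·t+s'   [complement / identity]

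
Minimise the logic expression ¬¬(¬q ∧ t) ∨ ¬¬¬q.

¬¬(¬q ∧ t) ∨ ¬¬¬q
= ¬q ∧ t ∨ ¬¬¬q   — double negation
= ¬q ∧ t ∨ ¬q   — double negation
= ¬q   — absorption

¬q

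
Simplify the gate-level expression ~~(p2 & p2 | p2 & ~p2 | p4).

p2 | p4

~~(p2 & p2 | p2 & ~p2 | p4)
= p2 & p2 | p2 & ~p2 | p4   — double negation
= p2 | p4   — distribution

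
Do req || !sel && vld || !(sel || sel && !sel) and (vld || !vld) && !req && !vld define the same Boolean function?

E1: req || !sel && vld || !(sel || sel && !sel)
    = req || !sel && vld || !sel
    = req || !sel
E2: (vld || !vld) && !req && !vld
    = !req && !vld
These differ: at req=1, sel=0, vld=1, E1 = 1 but E2 = 0.

No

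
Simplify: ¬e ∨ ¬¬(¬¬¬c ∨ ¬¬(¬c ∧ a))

¬e ∨ ¬c

¬e ∨ ¬¬(¬¬¬c ∨ ¬¬(¬c ∧ a))
= ¬e ∨ ¬¬(¬¬¬c ∨ ¬c ∧ a)   [double negation]
= ¬e ∨ ¬¬(¬c ∨ ¬c ∧ a)   [double negation]
= ¬e ∨ ¬c ∨ ¬c ∧ a   [double negation]
= ¬e ∨ ¬c   [absorption]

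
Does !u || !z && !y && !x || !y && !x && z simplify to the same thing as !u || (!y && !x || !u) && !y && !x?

Yes

E1: !u || !z && !y && !x || !y && !x && z
    = !u || !y && !x
E2: !u || (!y && !x || !u) && !y && !x
    = !u || !y && !x
Both reduce to !u || !y && !x, so they are equivalent.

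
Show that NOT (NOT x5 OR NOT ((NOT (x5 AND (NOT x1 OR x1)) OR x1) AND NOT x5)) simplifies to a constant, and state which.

NOT (NOT x5 OR NOT ((NOT (x5 AND (NOT x1 OR x1)) OR x1) AND NOT x5))
= x5 AND (NOT (x5 AND (NOT x1 OR x1)) OR x1) AND NOT x5   [De Morgan]
= x5 AND (NOT x5 OR x1) AND NOT x5   [complement / identity]
= x5 AND NOT x5   [absorption]
= FALSE   [complement]

FALSE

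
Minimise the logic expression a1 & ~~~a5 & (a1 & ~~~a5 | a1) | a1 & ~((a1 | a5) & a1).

a1 & ~~~a5 & (a1 & ~~~a5 | a1) | a1 & ~((a1 | a5) & a1)
= a1 & ~~~a5 & (a1 & ~~~a5 | a1) | a1 & ~a1   (absorption)
= a1 & ~~~a5 | a1 & ~a1   (absorption)
= a1 & ~a5 | a1 & ~a1   (double negation)
= a1 & ~a5   (complement / identity)

a1 & ~a5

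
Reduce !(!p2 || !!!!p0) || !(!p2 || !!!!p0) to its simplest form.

!(!p2 || !!!!p0) || !(!p2 || !!!!p0)
= !(!p2 || !!!!p0)   — idempotence
= p2 && !!!p0   — De Morgan
= p2 && !p0   — double negation

p2 && !p0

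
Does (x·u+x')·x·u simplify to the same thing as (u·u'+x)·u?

Yes

E1: (x·u+x')·x·u
    = x·u   [absorption]
E2: (u·u'+x)·u
    = x·u   [complement / identity]
Both reduce to x·u, so they are equivalent.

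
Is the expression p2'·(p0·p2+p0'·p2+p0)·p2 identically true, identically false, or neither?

identically false

p2'·(p0·p2+p0'·p2+p0)·p2
= p2'·(p2+p0)·p2   [distribution]
= p2'·p2   [absorption]
= 0   [complement]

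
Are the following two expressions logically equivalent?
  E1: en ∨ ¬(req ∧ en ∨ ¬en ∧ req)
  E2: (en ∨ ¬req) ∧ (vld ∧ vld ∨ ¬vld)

E1: en ∨ ¬(req ∧ en ∨ ¬en ∧ req)
    = en ∨ ¬req
E2: (en ∨ ¬req) ∧ (vld ∧ vld ∨ ¬vld)
    = (en ∨ ¬req) ∧ (vld ∨ ¬vld)
    = en ∨ ¬req
Both reduce to en ∨ ¬req, so they are equivalent.

Yes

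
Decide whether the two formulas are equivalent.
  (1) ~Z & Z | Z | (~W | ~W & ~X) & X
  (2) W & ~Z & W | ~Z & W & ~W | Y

E1: ~Z & Z | Z | (~W | ~W & ~X) & X
    = ~Z & Z | Z | ~W & X   [absorption]
    = Z | ~W & X   [complement / identity]
E2: W & ~Z & W | ~Z & W & ~W | Y
    = ~Z & W | Y   [distribution]
These differ: at W=0, X=1, Y=0, Z=1, E1 = 1 but E2 = 0.

No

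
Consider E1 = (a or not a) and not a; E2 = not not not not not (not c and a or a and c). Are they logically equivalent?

E1: (a or not a) and not a
    = not a
E2: not not not not not (not c and a or a and c)
    = not not not (not c and a or a and c)
    = not not not a
    = not a
Both reduce to not a, so they are equivalent.

Yes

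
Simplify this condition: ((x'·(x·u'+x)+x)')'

x

((x'·(x·u'+x)+x)')'
= x'·(x·u'+x)+x   [double negation]
= x'·x+x   [absorption]
= x   [complement / identity]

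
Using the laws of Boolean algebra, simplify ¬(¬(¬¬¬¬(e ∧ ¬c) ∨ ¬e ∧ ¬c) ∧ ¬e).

¬c ∨ e

¬(¬(¬¬¬¬(e ∧ ¬c) ∨ ¬e ∧ ¬c) ∧ ¬e)
= ¬(¬(¬¬(e ∧ ¬c) ∨ ¬e ∧ ¬c) ∧ ¬e)   — double negation
= ¬(¬(e ∧ ¬c ∨ ¬e ∧ ¬c) ∧ ¬e)   — double negation
= ¬(¬¬c ∧ ¬e)   — distribution
= ¬c ∨ e   — De Morgan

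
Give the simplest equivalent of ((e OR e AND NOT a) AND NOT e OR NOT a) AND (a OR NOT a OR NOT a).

((e OR e AND NOT a) AND NOT e OR NOT a) AND (a OR NOT a OR NOT a)
= (e AND NOT e OR NOT a) AND (a OR NOT a OR NOT a)
= e AND NOT e AND (a OR NOT a) OR NOT a
= e AND NOT e OR NOT a
= NOT a

NOT a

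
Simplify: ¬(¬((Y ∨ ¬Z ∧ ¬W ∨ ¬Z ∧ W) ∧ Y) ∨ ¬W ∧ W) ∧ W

Y ∧ W

¬(¬((Y ∨ ¬Z ∧ ¬W ∨ ¬Z ∧ W) ∧ Y) ∨ ¬W ∧ W) ∧ W
= ¬(¬((Y ∨ ¬Z) ∧ Y) ∨ ¬W ∧ W) ∧ W   — distribution
= ¬¬((Y ∨ ¬Z) ∧ Y) ∧ W   — complement / identity
= (Y ∨ ¬Z) ∧ Y ∧ W   — double negation
= Y ∧ W   — absorption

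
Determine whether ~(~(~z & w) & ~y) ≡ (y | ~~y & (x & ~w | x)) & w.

E1: ~(~(~z & w) & ~y)
    = ~z & w | y
E2: (y | ~~y & (x & ~w | x)) & w
    = (y | ~~y & x) & w
    = (y | y & x) & w
    = y & w
These differ: at w=0, x=0, y=1, z=0, E1 = 1 but E2 = 0.

No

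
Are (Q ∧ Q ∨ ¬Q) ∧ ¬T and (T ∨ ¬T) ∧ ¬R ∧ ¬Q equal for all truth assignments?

No

E1: (Q ∧ Q ∨ ¬Q) ∧ ¬T
    = (Q ∨ ¬Q) ∧ ¬T   (idempotence)
    = ¬T   (complement / identity)
E2: (T ∨ ¬T) ∧ ¬R ∧ ¬Q
    = ¬R ∧ ¬Q   (complement / identity)
These differ: at Q=1, R=1, T=0, E1 = 1 but E2 = 0.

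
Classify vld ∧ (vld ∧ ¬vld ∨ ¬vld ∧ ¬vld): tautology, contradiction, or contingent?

vld ∧ (vld ∧ ¬vld ∨ ¬vld ∧ ¬vld)
= vld ∧ ¬vld   [distribution]
= False   [complement]

contradiction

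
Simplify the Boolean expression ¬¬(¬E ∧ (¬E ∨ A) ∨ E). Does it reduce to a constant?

True

¬¬(¬E ∧ (¬E ∨ A) ∨ E)
= ¬E ∧ (¬E ∨ A) ∨ E   [double negation]
= ¬E ∨ E   [absorption]
= True   [complement]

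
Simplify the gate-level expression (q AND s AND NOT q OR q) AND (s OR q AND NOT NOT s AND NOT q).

(q AND s AND NOT q OR q) AND (s OR q AND NOT NOT s AND NOT q)
= (q AND s AND NOT q OR q) AND (s OR q AND s AND NOT q)   [double negation]
= q AND s AND NOT q OR q AND s   [distribution]
= q AND s   [absorption]

q AND s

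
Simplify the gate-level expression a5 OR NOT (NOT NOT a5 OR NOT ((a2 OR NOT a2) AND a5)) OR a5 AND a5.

a5

a5 OR NOT (NOT NOT a5 OR NOT ((a2 OR NOT a2) AND a5)) OR a5 AND a5
= a5 OR NOT a5 AND (a2 OR NOT a2) AND a5 OR a5 AND a5
= a5 OR NOT a5 AND a5 OR a5 AND a5
= a5 OR a5
= a5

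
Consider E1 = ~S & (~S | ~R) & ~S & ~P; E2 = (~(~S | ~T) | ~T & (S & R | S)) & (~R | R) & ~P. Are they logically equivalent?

No

E1: ~S & (~S | ~R) & ~S & ~P
    = ~S & ~S & ~P   [absorption]
    = ~S & ~P   [idempotence]
E2: (~(~S | ~T) | ~T & (S & R | S)) & (~R | R) & ~P
    = (~(~S | ~T) | ~T & (S & R | S)) & ~P   [complement / identity]
    = (S & T | ~T & (S & R | S)) & ~P   [De Morgan]
    = (S & T | ~T & S) & ~P   [absorption]
    = S & ~P   [distribution]
These differ: at P=0, R=0, S=0, T=1, E1 = 1 but E2 = 0.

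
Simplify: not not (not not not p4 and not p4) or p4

not not (not not not p4 and not p4) or p4
= not not (not p4 and not p4) or p4   [double negation]
= not (p4 or p4) or p4   [De Morgan]
= not p4 or p4   [idempotence]
= True   [complement]

True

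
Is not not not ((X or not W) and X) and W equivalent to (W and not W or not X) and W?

E1: not not not ((X or not W) and X) and W
    = not not not X and W
    = not X and W
E2: (W and not W or not X) and W
    = not X and W
Both reduce to not X and W, so they are equivalent.

Yes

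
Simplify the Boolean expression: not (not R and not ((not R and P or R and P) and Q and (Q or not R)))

not (not R and not ((not R and P or R and P) and Q and (Q or not R)))
= not (not R and not ((not R and P or R and P) and Q))
= not (not R and not (P and Q))
= R or P and Q

R or P and Q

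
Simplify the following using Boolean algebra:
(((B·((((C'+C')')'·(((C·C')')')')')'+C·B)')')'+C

(((B·((((C'+C')')'·(((C·C')')')')')'+C·B)')')'+C
= (((B·(((C·C)'·(((C·C')')')')')'+C·B)')')'+C   — De Morgan
= (((B·(C·C+((C·C')')')'+C·B)')')'+C   — De Morgan
= (B·(C·C+((C·C')')')'+C·B)'+C   — double negation
= (B·(C·C+C·C')'+C·B)'+C   — double negation
= (B·C'+C·B)'+C   — distribution
= B'+C   — distribution

B'+C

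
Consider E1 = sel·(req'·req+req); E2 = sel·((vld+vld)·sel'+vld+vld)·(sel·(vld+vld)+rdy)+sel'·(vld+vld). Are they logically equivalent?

E1: sel·(req'·req+req)
    = sel·req   — complement / identity
E2: sel·((vld+vld)·sel'+vld+vld)·(sel·(vld+vld)+rdy)+sel'·(vld+vld)
    = sel·(vld+vld)·(sel·(vld+vld)+rdy)+sel'·(vld+vld)   — absorption
    = sel·(vld+vld)+sel'·(vld+vld)   — absorption
    = vld+vld   — distribution
    = vld   — idempotence
These differ: at rdy=1, req=1, sel=0, vld=1, E1 = 0 but E2 = 1.

No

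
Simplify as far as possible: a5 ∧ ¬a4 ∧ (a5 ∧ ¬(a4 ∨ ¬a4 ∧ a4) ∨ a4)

a5 ∧ ¬a4

a5 ∧ ¬a4 ∧ (a5 ∧ ¬(a4 ∨ ¬a4 ∧ a4) ∨ a4)
= a5 ∧ ¬a4 ∧ (a5 ∧ ¬a4 ∨ a4)   [complement / identity]
= a5 ∧ ¬a4   [absorption]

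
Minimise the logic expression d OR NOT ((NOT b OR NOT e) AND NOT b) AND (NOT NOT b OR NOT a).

d OR b

d OR NOT ((NOT b OR NOT e) AND NOT b) AND (NOT NOT b OR NOT a)
= d OR NOT NOT b AND (NOT NOT b OR NOT a)   (absorption)
= d OR NOT NOT b   (absorption)
= d OR b   (double negation)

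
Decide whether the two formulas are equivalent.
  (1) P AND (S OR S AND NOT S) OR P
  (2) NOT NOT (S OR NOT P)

No

E1: P AND (S OR S AND NOT S) OR P
    = P AND S OR P
    = P
E2: NOT NOT (S OR NOT P)
    = S OR NOT P
These differ: at P=0, S=0, E1 = 0 but E2 = 1.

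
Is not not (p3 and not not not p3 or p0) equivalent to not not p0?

E1: not not (p3 and not not not p3 or p0)
    = not not (p3 and not p3 or p0)   — double negation
    = not not p0   — complement / identity
    = p0   — double negation
E2: not not p0
    = p0   — double negation
Both reduce to p0, so they are equivalent.

Yes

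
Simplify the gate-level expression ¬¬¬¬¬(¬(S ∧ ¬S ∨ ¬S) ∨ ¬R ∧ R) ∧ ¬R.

¬¬¬¬¬(¬(S ∧ ¬S ∨ ¬S) ∨ ¬R ∧ R) ∧ ¬R
= ¬¬¬¬¬¬(S ∧ ¬S ∨ ¬S) ∧ ¬R   — complement / identity
= ¬¬¬¬(S ∧ ¬S ∨ ¬S) ∧ ¬R   — double negation
= ¬¬¬¬¬S ∧ ¬R   — complement / identity
= ¬¬¬S ∧ ¬R   — double negation
= ¬S ∧ ¬R   — double negation

¬S ∧ ¬R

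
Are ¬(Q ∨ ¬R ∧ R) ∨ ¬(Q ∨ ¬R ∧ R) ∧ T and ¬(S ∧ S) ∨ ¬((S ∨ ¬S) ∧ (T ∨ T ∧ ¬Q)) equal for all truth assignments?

No

E1: ¬(Q ∨ ¬R ∧ R) ∨ ¬(Q ∨ ¬R ∧ R) ∧ T
    = ¬(Q ∨ ¬R ∧ R)   (absorption)
    = ¬Q   (complement / identity)
E2: ¬(S ∧ S) ∨ ¬((S ∨ ¬S) ∧ (T ∨ T ∧ ¬Q))
    = ¬(S ∧ S) ∨ ¬((S ∨ ¬S) ∧ T)   (absorption)
    = ¬S ∨ ¬((S ∨ ¬S) ∧ T)   (idempotence)
    = ¬S ∨ ¬T   (complement / identity)
These differ: at Q=1, R=0, S=0, T=0, E1 = 0 but E2 = 1.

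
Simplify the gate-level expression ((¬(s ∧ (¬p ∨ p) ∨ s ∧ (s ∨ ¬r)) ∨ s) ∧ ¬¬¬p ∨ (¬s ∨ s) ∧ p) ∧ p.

p

((¬(s ∧ (¬p ∨ p) ∨ s ∧ (s ∨ ¬r)) ∨ s) ∧ ¬¬¬p ∨ (¬s ∨ s) ∧ p) ∧ p
= ((¬(s ∨ s ∧ (s ∨ ¬r)) ∨ s) ∧ ¬¬¬p ∨ (¬s ∨ s) ∧ p) ∧ p   — complement / identity
= ((¬(s ∨ s) ∨ s) ∧ ¬¬¬p ∨ (¬s ∨ s) ∧ p) ∧ p   — absorption
= ((¬(s ∨ s) ∨ s) ∧ ¬p ∨ (¬s ∨ s) ∧ p) ∧ p   — double negation
= ((¬s ∨ s) ∧ ¬p ∨ (¬s ∨ s) ∧ p) ∧ p   — idempotence
= (¬s ∨ s) ∧ p   — distribution
= p   — complement / identity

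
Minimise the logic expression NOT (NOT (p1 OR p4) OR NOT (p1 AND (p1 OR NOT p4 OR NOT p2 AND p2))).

p1

NOT (NOT (p1 OR p4) OR NOT (p1 AND (p1 OR NOT p4 OR NOT p2 AND p2)))
= (p1 OR p4) AND p1 AND (p1 OR NOT p4 OR NOT p2 AND p2)   (De Morgan)
= (p1 OR p4) AND p1 AND (p1 OR NOT p4)   (complement / identity)
= (p1 OR p4) AND p1   (absorption)
= p1   (absorption)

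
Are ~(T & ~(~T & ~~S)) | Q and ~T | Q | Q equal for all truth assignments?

E1: ~(T & ~(~T & ~~S)) | Q
    = ~(T & (T | ~S)) | Q   [De Morgan]
    = ~T | Q   [absorption]
E2: ~T | Q | Q
    = ~T | Q   [idempotence]
Both reduce to ~T | Q, so they are equivalent.

Yes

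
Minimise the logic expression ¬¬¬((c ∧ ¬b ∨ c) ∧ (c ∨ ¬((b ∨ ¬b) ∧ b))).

¬¬¬((c ∧ ¬b ∨ c) ∧ (c ∨ ¬((b ∨ ¬b) ∧ b)))
= ¬¬¬((c ∧ ¬b ∨ c) ∧ (c ∨ ¬b))   — complement / identity
= ¬¬¬(c ∧ (c ∨ ¬b))   — absorption
= ¬¬¬c   — absorption
= ¬c   — double negation

¬c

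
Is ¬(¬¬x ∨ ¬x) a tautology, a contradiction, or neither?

¬(¬¬x ∨ ¬x)
= ¬x ∧ x   (De Morgan)
= False   (complement)

contradiction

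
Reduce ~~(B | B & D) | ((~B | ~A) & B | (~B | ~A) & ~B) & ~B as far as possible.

1

~~(B | B & D) | ((~B | ~A) & B | (~B | ~A) & ~B) & ~B
= ~~(B | B & D) | (~B | ~A) & ~B   — distribution
= ~~(B | B & D) | ~B   — absorption
= ~~B | ~B   — absorption
= B | ~B   — double negation
= 1   — complement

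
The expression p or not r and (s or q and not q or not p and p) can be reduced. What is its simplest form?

p or not r and (s or q and not q or not p and p)
= p or not r and (s or not p and p)
= p or not r and s

p or not r and s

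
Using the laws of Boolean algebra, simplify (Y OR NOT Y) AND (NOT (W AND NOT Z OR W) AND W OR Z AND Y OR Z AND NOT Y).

(Y OR NOT Y) AND (NOT (W AND NOT Z OR W) AND W OR Z AND Y OR Z AND NOT Y)
= (Y OR NOT Y) AND (NOT W AND W OR Z AND Y OR Z AND NOT Y)   (absorption)
= (Y OR NOT Y) AND (Z AND Y OR Z AND NOT Y)   (complement / identity)
= Z AND Y OR Z AND NOT Y   (complement / identity)
= Z   (distribution)

Z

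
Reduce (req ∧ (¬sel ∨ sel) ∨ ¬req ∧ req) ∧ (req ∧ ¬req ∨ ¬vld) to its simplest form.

req ∧ ¬vld

(req ∧ (¬sel ∨ sel) ∨ ¬req ∧ req) ∧ (req ∧ ¬req ∨ ¬vld)
= (req ∧ (¬sel ∨ sel) ∨ ¬req ∧ req) ∧ ¬vld   [complement / identity]
= req ∧ (¬sel ∨ sel) ∧ ¬vld   [complement / identity]
= req ∧ ¬vld   [complement / identity]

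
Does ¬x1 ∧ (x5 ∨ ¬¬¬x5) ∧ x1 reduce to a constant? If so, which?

¬x1 ∧ (x5 ∨ ¬¬¬x5) ∧ x1
= ¬x1 ∧ (x5 ∨ ¬x5) ∧ x1   — double negation
= ¬x1 ∧ x1   — complement / identity
= False   — complement

yes, False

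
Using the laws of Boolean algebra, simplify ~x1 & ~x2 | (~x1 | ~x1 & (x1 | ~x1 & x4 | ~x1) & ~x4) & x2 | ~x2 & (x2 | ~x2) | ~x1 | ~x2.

~x1 | ~x2

~x1 & ~x2 | (~x1 | ~x1 & (x1 | ~x1 & x4 | ~x1) & ~x4) & x2 | ~x2 & (x2 | ~x2) | ~x1 | ~x2
= ~x1 & ~x2 | (~x1 | ~x1 & (x1 | ~x1 & x4 | ~x1) & ~x4) & x2 | ~x2 | ~x1 | ~x2   — complement / identity
= ~x1 & ~x2 | (~x1 | ~x1 & (x1 | ~x1) & ~x4) & x2 | ~x2 | ~x1 | ~x2   — absorption
= ~x1 & ~x2 | (~x1 | ~x1 & ~x4) & x2 | ~x2 | ~x1 | ~x2   — complement / identity
= ~x1 & ~x2 | ~x1 & x2 | ~x2 | ~x1 | ~x2   — absorption
= ~x1 | ~x2 | ~x1 | ~x2   — distribution
= ~x1 | ~x2   — idempotence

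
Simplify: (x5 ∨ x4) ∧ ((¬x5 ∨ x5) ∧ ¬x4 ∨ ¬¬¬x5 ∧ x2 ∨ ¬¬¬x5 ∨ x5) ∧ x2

(x5 ∨ x4) ∧ ((¬x5 ∨ x5) ∧ ¬x4 ∨ ¬¬¬x5 ∧ x2 ∨ ¬¬¬x5 ∨ x5) ∧ x2
= (x5 ∨ x4) ∧ ((¬x5 ∨ x5) ∧ ¬x4 ∨ ¬¬¬x5 ∨ x5) ∧ x2   — absorption
= (x5 ∨ x4) ∧ ((¬x5 ∨ x5) ∧ ¬x4 ∨ ¬x5 ∨ x5) ∧ x2   — double negation
= (x5 ∨ x4) ∧ (¬x5 ∨ x5) ∧ x2   — absorption
= (x5 ∨ x4) ∧ x2   — complement / identity

(x5 ∨ x4) ∧ x2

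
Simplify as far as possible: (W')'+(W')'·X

W

(W')'+(W')'·X
= (W')'   [absorption]
= W   [double negation]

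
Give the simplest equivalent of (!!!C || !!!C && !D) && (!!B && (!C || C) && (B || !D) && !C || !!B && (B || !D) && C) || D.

(!!!C || !!!C && !D) && (!!B && (!C || C) && (B || !D) && !C || !!B && (B || !D) && C) || D
= (!!!C || !!!C && !D) && (!!B && (B || !D) && !C || !!B && (B || !D) && C) || D   [complement / identity]
= !!!C && (!!B && (B || !D) && !C || !!B && (B || !D) && C) || D   [absorption]
= !!!C && !!B && (B || !D) || D   [distribution]
= !C && !!B && (B || !D) || D   [double negation]
= !C && B && (B || !D) || D   [double negation]
= !C && B || D   [absorption]

!C && B || D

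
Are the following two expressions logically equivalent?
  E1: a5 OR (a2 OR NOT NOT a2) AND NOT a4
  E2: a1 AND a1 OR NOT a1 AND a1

No

E1: a5 OR (a2 OR NOT NOT a2) AND NOT a4
    = a5 OR (a2 OR a2) AND NOT a4   [double negation]
    = a5 OR a2 AND NOT a4   [idempotence]
E2: a1 AND a1 OR NOT a1 AND a1
    = a1   [distribution]
These differ: at a1=0, a2=0, a4=0, a5=1, E1 = 1 but E2 = 0.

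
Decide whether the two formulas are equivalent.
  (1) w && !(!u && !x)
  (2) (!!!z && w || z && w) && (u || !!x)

Yes

E1: w && !(!u && !x)
    = w && (u || x)   [De Morgan]
E2: (!!!z && w || z && w) && (u || !!x)
    = (!z && w || z && w) && (u || !!x)   [double negation]
    = w && (u || !!x)   [distribution]
    = w && (u || x)   [double negation]
Both reduce to w && (u || x), so they are equivalent.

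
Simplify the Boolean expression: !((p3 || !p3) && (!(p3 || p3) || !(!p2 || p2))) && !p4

p3 && !p4

!((p3 || !p3) && (!(p3 || p3) || !(!p2 || p2))) && !p4
= !((p3 || !p3) && (!p3 || !(!p2 || p2))) && !p4   [idempotence]
= !(!p3 || !(!p2 || p2)) && !p4   [complement / identity]
= p3 && (!p2 || p2) && !p4   [De Morgan]
= p3 && !p4   [complement / identity]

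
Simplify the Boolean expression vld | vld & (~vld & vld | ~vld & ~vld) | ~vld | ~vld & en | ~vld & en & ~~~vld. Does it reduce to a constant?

vld | vld & (~vld & vld | ~vld & ~vld) | ~vld | ~vld & en | ~vld & en & ~~~vld
= vld | vld & ~vld | ~vld | ~vld & en | ~vld & en & ~~~vld
= vld | vld & ~vld | ~vld | ~vld & en | ~vld & en & ~vld
= vld | vld & ~vld | ~vld | ~vld & en
= vld | vld & ~vld | ~vld
= vld | ~vld
= 1

1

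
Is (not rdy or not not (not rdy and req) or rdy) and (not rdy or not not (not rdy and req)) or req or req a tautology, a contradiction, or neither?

(not rdy or not not (not rdy and req) or rdy) and (not rdy or not not (not rdy and req)) or req or req
= not rdy or not not (not rdy and req) or req or req   — absorption
= not rdy or not not (not rdy and req) or req   — idempotence
= not rdy or not rdy and req or req   — double negation
= not rdy or req   — absorption
This depends on rdy, req, so it is not a constant.

neither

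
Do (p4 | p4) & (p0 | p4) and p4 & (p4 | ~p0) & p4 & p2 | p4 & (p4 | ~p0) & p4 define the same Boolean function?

Yes

E1: (p4 | p4) & (p0 | p4)
    = p4 & p0 | p4   — distribution
    = p4   — absorption
E2: p4 & (p4 | ~p0) & p4 & p2 | p4 & (p4 | ~p0) & p4
    = p4 & (p4 | ~p0) & p4   — absorption
    = p4 & p4   — absorption
    = p4   — idempotence
Both reduce to p4, so they are equivalent.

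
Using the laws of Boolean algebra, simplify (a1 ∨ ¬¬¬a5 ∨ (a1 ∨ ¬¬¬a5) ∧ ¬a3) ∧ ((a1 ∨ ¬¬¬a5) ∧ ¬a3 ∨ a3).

(a1 ∨ ¬¬¬a5 ∨ (a1 ∨ ¬¬¬a5) ∧ ¬a3) ∧ ((a1 ∨ ¬¬¬a5) ∧ ¬a3 ∨ a3)
= (a1 ∨ ¬¬¬a5) ∧ ¬a3 ∨ (a1 ∨ ¬¬¬a5) ∧ a3   (distribution)
= a1 ∨ ¬¬¬a5   (distribution)
= a1 ∨ ¬a5   (double negation)

a1 ∨ ¬a5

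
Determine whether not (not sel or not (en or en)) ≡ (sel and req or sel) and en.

E1: not (not sel or not (en or en))
    = sel and (en or en)   (De Morgan)
    = sel and en   (idempotence)
E2: (sel and req or sel) and en
    = sel and en   (absorption)
Both reduce to sel and en, so they are equivalent.

Yes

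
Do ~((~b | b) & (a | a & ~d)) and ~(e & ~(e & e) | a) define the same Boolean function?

Yes

E1: ~((~b | b) & (a | a & ~d))
    = ~(a | a & ~d)   — complement / identity
    = ~a   — absorption
E2: ~(e & ~(e & e) | a)
    = ~(e & ~e | a)   — idempotence
    = ~a   — complement / identity
Both reduce to ~a, so they are equivalent.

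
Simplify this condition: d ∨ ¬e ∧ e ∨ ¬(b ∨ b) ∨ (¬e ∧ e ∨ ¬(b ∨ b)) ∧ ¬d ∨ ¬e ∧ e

d ∨ ¬e ∧ e ∨ ¬(b ∨ b) ∨ (¬e ∧ e ∨ ¬(b ∨ b)) ∧ ¬d ∨ ¬e ∧ e
= d ∨ ¬e ∧ e ∨ ¬(b ∨ b) ∨ ¬e ∧ e   — absorption
= d ∨ ¬e ∧ e ∨ ¬b ∨ ¬e ∧ e   — idempotence
= d ∨ ¬e ∧ e ∨ ¬b   — complement / identity
= d ∨ ¬b   — complement / identity

d ∨ ¬b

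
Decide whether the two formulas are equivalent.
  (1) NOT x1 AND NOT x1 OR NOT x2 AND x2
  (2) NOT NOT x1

No

E1: NOT x1 AND NOT x1 OR NOT x2 AND x2
    = NOT x1 OR NOT x2 AND x2
    = NOT x1
E2: NOT NOT x1
    = x1
These differ: at x1=0, x2=0, E1 = 1 but E2 = 0.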